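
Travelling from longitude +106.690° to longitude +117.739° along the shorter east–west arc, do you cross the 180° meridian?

Signed shortest Δλ = ((117.739 − 106.690 + 180) mod 360) − 180 = 11.049°.
Going east by 11.049° from +106.690° reaches +117.739° without touching 180°.

No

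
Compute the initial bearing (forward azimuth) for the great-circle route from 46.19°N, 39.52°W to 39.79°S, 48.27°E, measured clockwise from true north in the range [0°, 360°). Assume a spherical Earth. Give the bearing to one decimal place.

121.2°

Δλ = 48.27 − -39.52 = 87.79°.
θ = atan2( sin Δλ · cos φ₂ , cos φ₁ · sin φ₂ − sin φ₁ · cos φ₂ · cos Δλ )
  = atan2(0.76782, -0.46442) = 121.168° → normalised to [0°, 360°): 121.168°.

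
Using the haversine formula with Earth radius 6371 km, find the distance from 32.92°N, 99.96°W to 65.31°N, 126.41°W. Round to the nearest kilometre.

Δλ = -126.41 − -99.96 = -26.45°.
Δφ = 65.31 − 32.92 = 32.39°.
a = sin²(Δφ/2) + cos φ₁ · cos φ₂ · sin²(Δλ/2) = 0.096141.
c = 2·atan2(√a, √(1−a)) = 0.63053 rad → d = 6371·c ≈ 4017.08 km.

4017 km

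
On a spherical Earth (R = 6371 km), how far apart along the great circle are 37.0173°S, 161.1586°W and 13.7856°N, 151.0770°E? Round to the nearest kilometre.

7539 km

Δλ = 151.0770 − -161.1586 = 312.2356°; wrapped into (−180°, 180°]: -47.7644°.
Δφ = 13.7856 − -37.0173 = 50.8029°.
a = sin²(Δφ/2) + cos φ₁ · cos φ₂ · sin²(Δλ/2) = 0.311109.
c = 2·atan2(√a, √(1−a)) = 1.18340 rad → d = 6371·c ≈ 7539.42 km.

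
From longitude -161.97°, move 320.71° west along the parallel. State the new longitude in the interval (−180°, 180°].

Start at -161.97°; shift −320.71° → -482.68°.
-482.68° lies outside (−180°, 180°]; add 360° → -122.68°.

-122.68°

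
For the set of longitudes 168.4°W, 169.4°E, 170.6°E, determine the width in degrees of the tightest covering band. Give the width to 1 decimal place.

22.2°

Sort the longitudes: -168.4°, +169.4°, +170.6°.
Eastward gaps between consecutive values (wrapping around): 337.8°, 1.2°, 21.0°.
Largest gap = 337.8° ⇒ minimal covering band is its complement: 360° − 337.8° = 22.2°.
Band runs from +169.4° eastward to -168.4°, crossing the antimeridian.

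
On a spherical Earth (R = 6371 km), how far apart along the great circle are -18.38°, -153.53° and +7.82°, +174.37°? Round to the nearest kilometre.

4570 km

Δλ = 174.37 − -153.53 = 327.90°; wrapped into (−180°, 180°]: -32.10°.
Δφ = 7.82 − -18.38 = 26.20°.
a = sin²(Δφ/2) + cos φ₁ · cos φ₂ · sin²(Δλ/2) = 0.123236.
c = 2·atan2(√a, √(1−a)) = 0.71738 rad → d = 6371·c ≈ 4570.45 km.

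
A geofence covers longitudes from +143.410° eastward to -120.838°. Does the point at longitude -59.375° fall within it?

Band width going east from +143.410° to -120.838°: ((-120.838 − 143.410) mod 360) = 95.752°.
Offset of -59.375° east of the west edge: ((-59.375 − 143.410) mod 360) = 157.215°.
157.215° > 95.752° ⇒ outside.

No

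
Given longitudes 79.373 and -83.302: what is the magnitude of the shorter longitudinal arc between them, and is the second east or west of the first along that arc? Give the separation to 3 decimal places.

162.675° west

Raw difference: -83.302 − 79.373 = -162.675°.
Normalise into (−180°, 180°]: -162.675° stays -162.675°.
Negative ⇒ the second point lies to the west; separation 162.675°.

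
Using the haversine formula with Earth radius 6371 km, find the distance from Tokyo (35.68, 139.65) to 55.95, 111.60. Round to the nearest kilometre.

Δλ = 111.60 − 139.65 = -28.05°.
Δφ = 55.95 − 35.68 = 20.27°.
a = sin²(Δφ/2) + cos φ₁ · cos φ₂ · sin²(Δλ/2) = 0.057676.
c = 2·atan2(√a, √(1−a)) = 0.48506 rad → d = 6371·c ≈ 3090.32 km.

3090 km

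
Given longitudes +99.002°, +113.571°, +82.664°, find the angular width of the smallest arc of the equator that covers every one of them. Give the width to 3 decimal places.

Sort the longitudes: +82.664°, +99.002°, +113.571°.
Eastward gaps between consecutive values (wrapping around): 16.338°, 14.569°, 329.093°.
Largest gap = 329.093° ⇒ minimal covering band is its complement: 360° − 329.093° = 30.907°.
Band runs from +82.664° eastward to +113.571°.

30.907°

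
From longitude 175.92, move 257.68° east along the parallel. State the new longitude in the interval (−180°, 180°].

Start at +175.92°; shift +257.68° → +433.60°.
+433.60° lies outside (−180°, 180°]; subtract 360° → +73.60°.

+73.60°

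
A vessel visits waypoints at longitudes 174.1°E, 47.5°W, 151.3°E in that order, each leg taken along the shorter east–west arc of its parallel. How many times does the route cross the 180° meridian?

Leg 1: +174.1° → -47.5°, shortest Δλ = 138.4° (east) — crosses 180°.
Leg 2: -47.5° → +151.3°, shortest Δλ = -161.2° (west) — crosses 180°.
Total crossings: 2.

2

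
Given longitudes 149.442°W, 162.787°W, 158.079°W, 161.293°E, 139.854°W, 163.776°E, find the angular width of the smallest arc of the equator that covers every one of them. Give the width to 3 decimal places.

Sort the longitudes: -162.787°, -158.079°, -149.442°, -139.854°, +161.293°, +163.776°.
Eastward gaps between consecutive values (wrapping around): 4.708°, 8.637°, 9.588°, 301.147°, 2.483°, 33.437°.
Largest gap = 301.147° ⇒ minimal covering band is its complement: 360° − 301.147° = 58.853°.
Band runs from +161.293° eastward to -139.854°, crossing the antimeridian.

58.853°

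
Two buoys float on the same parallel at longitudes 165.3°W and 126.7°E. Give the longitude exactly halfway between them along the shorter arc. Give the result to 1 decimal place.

Signed shortest Δλ from -165.3° to +126.7° is -68.0°.
Midpoint longitude = -165.3° + (-68.0°)/2 = -165.3° − 34.0° = -199.3°.
Normalise into (−180°, 180°]: +160.7°.
(The naïve average (-165.3 + +126.7)/2 = -19.3° is on the wrong side of the globe.)

160.7°E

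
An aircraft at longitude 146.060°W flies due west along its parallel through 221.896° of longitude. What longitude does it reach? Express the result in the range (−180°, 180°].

Start at -146.060°; shift −221.896° → -367.956°.
-367.956° lies outside (−180°, 180°]; add 360° → -7.956°.

7.956°W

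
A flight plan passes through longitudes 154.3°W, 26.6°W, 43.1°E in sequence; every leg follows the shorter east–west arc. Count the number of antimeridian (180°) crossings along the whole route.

0

Leg 1: -154.3° → -26.6°, shortest Δλ = 127.7° (east) — does not cross 180°.
Leg 2: -26.6° → +43.1°, shortest Δλ = 69.7° (east) — does not cross 180°.
Total crossings: 0.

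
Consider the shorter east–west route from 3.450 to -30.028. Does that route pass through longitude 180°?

Signed shortest Δλ = ((-30.028 − 3.450 + 180) mod 360) − 180 = -33.478°.
Going west by 33.478° from +3.450° reaches -30.028° without touching 180°.

No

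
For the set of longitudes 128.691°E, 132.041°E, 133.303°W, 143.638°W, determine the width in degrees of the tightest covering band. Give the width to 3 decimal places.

Sort the longitudes: -143.638°, -133.303°, +128.691°, +132.041°.
Eastward gaps between consecutive values (wrapping around): 10.335°, 261.994°, 3.350°, 84.321°.
Largest gap = 261.994° ⇒ minimal covering band is its complement: 360° − 261.994° = 98.006°.
Band runs from +128.691° eastward to -133.303°, crossing the antimeridian.

98.006°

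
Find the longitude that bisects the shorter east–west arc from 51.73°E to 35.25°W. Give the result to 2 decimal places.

Signed shortest Δλ from +51.73° to -35.25° is -86.98°.
Midpoint longitude = +51.73° + (-86.98°)/2 = +51.73° − 43.49° = +8.24°.

8.24°E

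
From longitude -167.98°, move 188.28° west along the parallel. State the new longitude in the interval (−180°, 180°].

Start at -167.98°; shift −188.28° → -356.26°.
-356.26° lies outside (−180°, 180°]; add 360° → +3.74°.

+3.74°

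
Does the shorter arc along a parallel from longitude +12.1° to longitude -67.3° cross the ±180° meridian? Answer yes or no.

No

Signed shortest Δλ = ((-67.3 − 12.1 + 180) mod 360) − 180 = -79.4°.
Going west by 79.4° from +12.1° reaches -67.3° without touching 180°.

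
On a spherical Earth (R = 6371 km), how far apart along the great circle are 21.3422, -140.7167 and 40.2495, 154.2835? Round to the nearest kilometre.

6407 km

Δλ = 154.2835 − -140.7167 = 295.0002°; wrapped into (−180°, 180°]: -64.9998°.
Δφ = 40.2495 − 21.3422 = 18.9073°.
a = sin²(Δφ/2) + cos φ₁ · cos φ₂ · sin²(Δλ/2) = 0.232207.
c = 2·atan2(√a, √(1−a)) = 1.00559 rad → d = 6371·c ≈ 6406.64 km.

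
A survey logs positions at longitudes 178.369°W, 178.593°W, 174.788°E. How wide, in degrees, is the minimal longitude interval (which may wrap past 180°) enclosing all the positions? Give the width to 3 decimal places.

Sort the longitudes: -178.593°, -178.369°, +174.788°.
Eastward gaps between consecutive values (wrapping around): 0.224°, 353.157°, 6.619°.
Largest gap = 353.157° ⇒ minimal covering band is its complement: 360° − 353.157° = 6.843°.
Band runs from +174.788° eastward to -178.369°, crossing the antimeridian.

6.843°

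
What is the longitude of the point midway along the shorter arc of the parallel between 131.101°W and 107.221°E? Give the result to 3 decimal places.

Signed shortest Δλ from -131.101° to +107.221° is -121.678°.
Midpoint longitude = -131.101° + (-121.678°)/2 = -131.101° − 60.839° = -191.940°.
Normalise into (−180°, 180°]: +168.060°.
(The naïve average (-131.101 + +107.221)/2 = -11.94° is on the wrong side of the globe.)

168.060°E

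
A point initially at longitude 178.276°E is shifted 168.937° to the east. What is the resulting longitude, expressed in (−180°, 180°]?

12.787°W

Start at +178.276°; shift +168.937° → +347.213°.
+347.213° lies outside (−180°, 180°]; subtract 360° → -12.787°.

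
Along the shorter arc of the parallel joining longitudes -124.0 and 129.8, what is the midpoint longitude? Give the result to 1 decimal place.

-177.1°

Signed shortest Δλ from -124.0° to +129.8° is -106.2°.
Midpoint longitude = -124.0° + (-106.2°)/2 = -124.0° − 53.1° = -177.1°.
(The naïve average (-124.0 + +129.8)/2 = 2.9° is on the wrong side of the globe.)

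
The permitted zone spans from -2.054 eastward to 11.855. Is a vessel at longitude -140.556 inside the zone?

Band width going east from -2.054° to +11.855°: ((11.855 − -2.054) mod 360) = 13.909°.
Offset of -140.556° east of the west edge: ((-140.556 − -2.054) mod 360) = 221.498°.
221.498° > 13.909° ⇒ outside.

No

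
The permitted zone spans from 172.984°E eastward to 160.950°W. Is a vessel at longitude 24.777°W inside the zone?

No

Band width going east from +172.984° to -160.950°: ((-160.950 − 172.984) mod 360) = 26.066°.
Offset of -24.777° east of the west edge: ((-24.777 − 172.984) mod 360) = 162.239°.
162.239° > 26.066° ⇒ outside.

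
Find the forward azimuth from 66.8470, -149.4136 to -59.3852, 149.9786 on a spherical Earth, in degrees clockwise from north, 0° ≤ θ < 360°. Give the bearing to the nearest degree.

Δλ = 149.9786 − -149.4136 = 299.3922°; wrapped into (−180°, 180°]: -60.6078°.
θ = atan2( sin Δλ · cos φ₂ , cos φ₁ · sin φ₂ − sin φ₁ · cos φ₂ · cos Δλ )
  = atan2(-0.44371, -0.56819) = -142.013° → normalised to [0°, 360°): 217.987°.

218°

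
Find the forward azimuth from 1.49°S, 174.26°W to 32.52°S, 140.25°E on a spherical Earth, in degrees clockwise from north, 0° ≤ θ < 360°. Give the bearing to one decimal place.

Δλ = 140.25 − -174.26 = 314.51°; wrapped into (−180°, 180°]: -45.49°.
θ = atan2( sin Δλ · cos φ₂ , cos φ₁ · sin φ₂ − sin φ₁ · cos φ₂ · cos Δλ )
  = atan2(-0.60131, -0.52204) = -130.964° → normalised to [0°, 360°): 229.036°.

229.0°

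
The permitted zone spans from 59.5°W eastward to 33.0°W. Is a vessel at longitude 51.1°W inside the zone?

Yes

Band width going east from -59.5° to -33.0°: ((-33.0 − -59.5) mod 360) = 26.5°.
Offset of -51.1° east of the west edge: ((-51.1 − -59.5) mod 360) = 8.4°.
8.4° ≤ 26.5° ⇒ inside.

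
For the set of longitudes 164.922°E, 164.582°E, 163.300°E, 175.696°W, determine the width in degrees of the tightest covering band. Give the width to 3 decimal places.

21.004°

Sort the longitudes: -175.696°, +163.300°, +164.582°, +164.922°.
Eastward gaps between consecutive values (wrapping around): 338.996°, 1.282°, 0.340°, 19.382°.
Largest gap = 338.996° ⇒ minimal covering band is its complement: 360° − 338.996° = 21.004°.
Band runs from +163.300° eastward to -175.696°, crossing the antimeridian.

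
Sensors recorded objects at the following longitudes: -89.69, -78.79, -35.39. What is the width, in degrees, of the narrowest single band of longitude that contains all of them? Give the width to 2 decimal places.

54.30°

Sort the longitudes: -89.69°, -78.79°, -35.39°.
Eastward gaps between consecutive values (wrapping around): 10.90°, 43.40°, 305.70°.
Largest gap = 305.70° ⇒ minimal covering band is its complement: 360° − 305.70° = 54.30°.
Band runs from -89.69° eastward to -35.39°.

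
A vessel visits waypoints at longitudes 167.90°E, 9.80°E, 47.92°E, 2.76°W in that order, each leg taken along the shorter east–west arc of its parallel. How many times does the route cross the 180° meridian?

0

Leg 1: +167.90° → +9.80°, shortest Δλ = -158.1° (west) — does not cross 180°.
Leg 2: +9.80° → +47.92°, shortest Δλ = 38.12° (east) — does not cross 180°.
Leg 3: +47.92° → -2.76°, shortest Δλ = -50.68° (west) — does not cross 180°.
Total crossings: 0.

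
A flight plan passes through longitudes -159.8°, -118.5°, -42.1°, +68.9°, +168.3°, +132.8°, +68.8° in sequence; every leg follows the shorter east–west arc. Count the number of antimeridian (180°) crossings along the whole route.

Leg 1: -159.8° → -118.5°, shortest Δλ = 41.3° (east) — does not cross 180°.
Leg 2: -118.5° → -42.1°, shortest Δλ = 76.4° (east) — does not cross 180°.
Leg 3: -42.1° → +68.9°, shortest Δλ = 111.0° (east) — does not cross 180°.
Leg 4: +68.9° → +168.3°, shortest Δλ = 99.4° (east) — does not cross 180°.
Leg 5: +168.3° → +132.8°, shortest Δλ = -35.5° (west) — does not cross 180°.
Leg 6: +132.8° → +68.8°, shortest Δλ = -64.0° (west) — does not cross 180°.
Total crossings: 0.

0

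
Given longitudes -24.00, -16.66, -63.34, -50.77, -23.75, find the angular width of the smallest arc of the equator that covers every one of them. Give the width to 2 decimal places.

46.68°

Sort the longitudes: -63.34°, -50.77°, -24.00°, -23.75°, -16.66°.
Eastward gaps between consecutive values (wrapping around): 12.57°, 26.77°, 0.25°, 7.09°, 313.32°.
Largest gap = 313.32° ⇒ minimal covering band is its complement: 360° − 313.32° = 46.68°.
Band runs from -63.34° eastward to -16.66°.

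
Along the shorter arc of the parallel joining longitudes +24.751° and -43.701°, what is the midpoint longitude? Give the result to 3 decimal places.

-9.475°

Signed shortest Δλ from +24.751° to -43.701° is -68.452°.
Midpoint longitude = +24.751° + (-68.452°)/2 = +24.751° − 34.226° = -9.475°.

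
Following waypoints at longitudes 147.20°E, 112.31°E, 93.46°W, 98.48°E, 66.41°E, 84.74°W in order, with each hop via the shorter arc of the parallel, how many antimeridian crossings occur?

2

Leg 1: +147.20° → +112.31°, shortest Δλ = -34.89° (west) — does not cross 180°.
Leg 2: +112.31° → -93.46°, shortest Δλ = 154.23° (east) — crosses 180°.
Leg 3: -93.46° → +98.48°, shortest Δλ = -168.06° (west) — crosses 180°.
Leg 4: +98.48° → +66.41°, shortest Δλ = -32.07° (west) — does not cross 180°.
Leg 5: +66.41° → -84.74°, shortest Δλ = -151.15° (west) — does not cross 180°.
Total crossings: 2.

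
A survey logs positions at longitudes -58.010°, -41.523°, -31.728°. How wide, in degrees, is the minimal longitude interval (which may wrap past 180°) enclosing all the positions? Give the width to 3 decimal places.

26.282°

Sort the longitudes: -58.010°, -41.523°, -31.728°.
Eastward gaps between consecutive values (wrapping around): 16.487°, 9.795°, 333.718°.
Largest gap = 333.718° ⇒ minimal covering band is its complement: 360° − 333.718° = 26.282°.
Band runs from -58.010° eastward to -31.728°.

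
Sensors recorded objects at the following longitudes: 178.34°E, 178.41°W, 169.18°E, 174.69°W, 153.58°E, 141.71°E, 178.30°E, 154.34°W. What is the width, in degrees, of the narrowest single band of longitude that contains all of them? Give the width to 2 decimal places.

Sort the longitudes: -178.41°, -174.69°, -154.34°, +141.71°, +153.58°, +169.18°, +178.30°, +178.34°.
Eastward gaps between consecutive values (wrapping around): 3.72°, 20.35°, 296.05°, 11.87°, 15.60°, 9.12°, 0.04°, 3.25°.
Largest gap = 296.05° ⇒ minimal covering band is its complement: 360° − 296.05° = 63.95°.
Band runs from +141.71° eastward to -154.34°, crossing the antimeridian.

63.95°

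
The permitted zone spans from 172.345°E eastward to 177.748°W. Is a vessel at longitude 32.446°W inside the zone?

No

Band width going east from +172.345° to -177.748°: ((-177.748 − 172.345) mod 360) = 9.907°.
Offset of -32.446° east of the west edge: ((-32.446 − 172.345) mod 360) = 155.209°.
155.209° > 9.907° ⇒ outside.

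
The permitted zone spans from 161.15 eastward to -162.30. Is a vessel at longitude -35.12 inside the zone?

No

Band width going east from +161.15° to -162.30°: ((-162.30 − 161.15) mod 360) = 36.55°.
Offset of -35.12° east of the west edge: ((-35.12 − 161.15) mod 360) = 163.73°.
163.73° > 36.55° ⇒ outside.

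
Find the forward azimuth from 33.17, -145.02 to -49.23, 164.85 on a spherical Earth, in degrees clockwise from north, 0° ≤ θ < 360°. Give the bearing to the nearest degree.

210°

Δλ = 164.85 − -145.02 = 309.87°; wrapped into (−180°, 180°]: -50.13°.
θ = atan2( sin Δλ · cos φ₂ , cos φ₁ · sin φ₂ − sin φ₁ · cos φ₂ · cos Δλ )
  = atan2(-0.50120, -0.86297) = -149.853° → normalised to [0°, 360°): 210.147°.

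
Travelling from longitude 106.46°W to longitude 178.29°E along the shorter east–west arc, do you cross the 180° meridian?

Yes

Naïve |178.29 − -106.46| = 284.75° > 180°, so the shorter arc goes the other way round — across 180°.
Signed shortest Δλ = ((178.29 − -106.46 + 180) mod 360) − 180 = -75.25°.
Going west by 75.25° from -106.46° passes through 180° before reaching +178.29°.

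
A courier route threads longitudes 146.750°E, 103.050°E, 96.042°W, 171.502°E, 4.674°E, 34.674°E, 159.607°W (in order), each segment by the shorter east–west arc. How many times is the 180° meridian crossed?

Leg 1: +146.750° → +103.050°, shortest Δλ = -43.7° (west) — does not cross 180°.
Leg 2: +103.050° → -96.042°, shortest Δλ = 160.908° (east) — crosses 180°.
Leg 3: -96.042° → +171.502°, shortest Δλ = -92.456° (west) — crosses 180°.
Leg 4: +171.502° → +4.674°, shortest Δλ = -166.828° (west) — does not cross 180°.
Leg 5: +4.674° → +34.674°, shortest Δλ = 30.0° (east) — does not cross 180°.
Leg 6: +34.674° → -159.607°, shortest Δλ = 165.719° (east) — crosses 180°.
Total crossings: 3.

3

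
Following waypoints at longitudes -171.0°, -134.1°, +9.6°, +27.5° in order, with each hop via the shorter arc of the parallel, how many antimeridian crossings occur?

0

Leg 1: -171.0° → -134.1°, shortest Δλ = 36.9° (east) — does not cross 180°.
Leg 2: -134.1° → +9.6°, shortest Δλ = 143.7° (east) — does not cross 180°.
Leg 3: +9.6° → +27.5°, shortest Δλ = 17.9° (east) — does not cross 180°.
Total crossings: 0.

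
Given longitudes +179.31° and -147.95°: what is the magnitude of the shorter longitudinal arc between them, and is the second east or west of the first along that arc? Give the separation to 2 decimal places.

32.74° east

Raw difference: -147.95 − 179.31 = -327.26°.
Normalise into (−180°, 180°]: -327.26° + 360° = 32.74°.
Positive ⇒ the second point lies to the east; separation 32.74°.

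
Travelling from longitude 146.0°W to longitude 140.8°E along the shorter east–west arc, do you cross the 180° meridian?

Naïve |140.8 − -146.0| = 286.8° > 180°, so the shorter arc goes the other way round — across 180°.
Signed shortest Δλ = ((140.8 − -146.0 + 180) mod 360) − 180 = -73.2°.
Going west by 73.2° from -146.0° passes through 180° before reaching +140.8°.

Yes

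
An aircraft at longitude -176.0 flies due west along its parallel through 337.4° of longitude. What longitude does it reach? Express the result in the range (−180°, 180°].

Start at -176.0°; shift −337.4° → -513.4°.
-513.4° lies outside (−180°, 180°]; add 360° → -153.4°.

-153.4°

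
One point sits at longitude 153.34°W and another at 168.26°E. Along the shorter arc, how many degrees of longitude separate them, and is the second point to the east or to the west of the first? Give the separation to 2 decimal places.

Raw difference: 168.26 − -153.34 = 321.6°.
Normalise into (−180°, 180°]: 321.6° − 360° = -38.4°.
Negative ⇒ the second point lies to the west; separation 38.40°.

38.40° west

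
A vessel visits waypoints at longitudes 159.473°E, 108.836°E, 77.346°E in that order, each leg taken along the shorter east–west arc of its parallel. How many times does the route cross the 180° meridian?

Leg 1: +159.473° → +108.836°, shortest Δλ = -50.637° (west) — does not cross 180°.
Leg 2: +108.836° → +77.346°, shortest Δλ = -31.49° (west) — does not cross 180°.
Total crossings: 0.

0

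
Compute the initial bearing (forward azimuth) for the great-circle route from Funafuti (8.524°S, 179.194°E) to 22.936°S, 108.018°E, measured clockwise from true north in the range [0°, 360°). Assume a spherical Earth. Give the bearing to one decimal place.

248.6°

Δλ = 108.018 − 179.194 = -71.176°.
θ = atan2( sin Δλ · cos φ₂ , cos φ₁ · sin φ₂ − sin φ₁ · cos φ₂ · cos Δλ )
  = atan2(-0.87168, -0.34135) = -111.385° → normalised to [0°, 360°): 248.615°.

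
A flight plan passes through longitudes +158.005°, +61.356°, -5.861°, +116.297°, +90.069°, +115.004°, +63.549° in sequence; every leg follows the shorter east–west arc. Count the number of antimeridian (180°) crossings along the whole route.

0

Leg 1: +158.005° → +61.356°, shortest Δλ = -96.649° (west) — does not cross 180°.
Leg 2: +61.356° → -5.861°, shortest Δλ = -67.217° (west) — does not cross 180°.
Leg 3: -5.861° → +116.297°, shortest Δλ = 122.158° (east) — does not cross 180°.
Leg 4: +116.297° → +90.069°, shortest Δλ = -26.228° (west) — does not cross 180°.
Leg 5: +90.069° → +115.004°, shortest Δλ = 24.935° (east) — does not cross 180°.
Leg 6: +115.004° → +63.549°, shortest Δλ = -51.455° (west) — does not cross 180°.
Total crossings: 0.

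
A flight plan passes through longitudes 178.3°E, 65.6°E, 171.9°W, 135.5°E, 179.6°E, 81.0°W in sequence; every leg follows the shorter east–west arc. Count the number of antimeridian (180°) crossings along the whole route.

3

Leg 1: +178.3° → +65.6°, shortest Δλ = -112.7° (west) — does not cross 180°.
Leg 2: +65.6° → -171.9°, shortest Δλ = 122.5° (east) — crosses 180°.
Leg 3: -171.9° → +135.5°, shortest Δλ = -52.6° (west) — crosses 180°.
Leg 4: +135.5° → +179.6°, shortest Δλ = 44.1° (east) — does not cross 180°.
Leg 5: +179.6° → -81.0°, shortest Δλ = 99.4° (east) — crosses 180°.
Total crossings: 3.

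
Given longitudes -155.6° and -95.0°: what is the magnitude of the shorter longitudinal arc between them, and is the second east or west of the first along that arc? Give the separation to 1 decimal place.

Raw difference: -95.0 − -155.6 = 60.6°.
Normalise into (−180°, 180°]: 60.6° stays 60.6°.
Positive ⇒ the second point lies to the east; separation 60.6°.

60.6° east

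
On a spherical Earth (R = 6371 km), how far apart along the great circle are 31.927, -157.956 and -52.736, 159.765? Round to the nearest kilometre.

Δλ = 159.765 − -157.956 = 317.721°; wrapped into (−180°, 180°]: -42.279°.
Δφ = -52.736 − 31.927 = -84.663°.
a = sin²(Δφ/2) + cos φ₁ · cos φ₂ · sin²(Δλ/2) = 0.520331.
c = 2·atan2(√a, √(1−a)) = 1.61147 rad → d = 6371·c ≈ 10266.67 km.

10267 km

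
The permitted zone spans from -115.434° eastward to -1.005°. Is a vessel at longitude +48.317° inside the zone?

Band width going east from -115.434° to -1.005°: ((-1.005 − -115.434) mod 360) = 114.429°.
Offset of +48.317° east of the west edge: ((48.317 − -115.434) mod 360) = 163.751°.
163.751° > 114.429° ⇒ outside.

No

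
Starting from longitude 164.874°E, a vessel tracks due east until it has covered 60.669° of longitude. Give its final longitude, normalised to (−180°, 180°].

134.457°W

Start at +164.874°; shift +60.669° → +225.543°.
+225.543° lies outside (−180°, 180°]; subtract 360° → -134.457°.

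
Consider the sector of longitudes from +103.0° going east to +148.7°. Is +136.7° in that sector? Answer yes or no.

Band width going east from +103.0° to +148.7°: ((148.7 − 103.0) mod 360) = 45.7°.
Offset of +136.7° east of the west edge: ((136.7 − 103.0) mod 360) = 33.7°.
33.7° ≤ 45.7° ⇒ inside.

Yes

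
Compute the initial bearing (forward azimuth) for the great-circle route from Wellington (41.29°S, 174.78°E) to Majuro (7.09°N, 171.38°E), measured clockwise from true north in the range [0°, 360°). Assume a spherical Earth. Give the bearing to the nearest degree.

Δλ = 171.38 − 174.78 = -3.40°.
θ = atan2( sin Δλ · cos φ₂ , cos φ₁ · sin φ₂ − sin φ₁ · cos φ₂ · cos Δλ )
  = atan2(-0.05885, 0.74641) = -4.508° → normalised to [0°, 360°): 355.492°.

355°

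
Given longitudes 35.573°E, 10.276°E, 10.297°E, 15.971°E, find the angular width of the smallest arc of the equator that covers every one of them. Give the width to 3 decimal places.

Sort the longitudes: +10.276°, +10.297°, +15.971°, +35.573°.
Eastward gaps between consecutive values (wrapping around): 0.021°, 5.674°, 19.602°, 334.703°.
Largest gap = 334.703° ⇒ minimal covering band is its complement: 360° − 334.703° = 25.297°.
Band runs from +10.276° eastward to +35.573°.

25.297°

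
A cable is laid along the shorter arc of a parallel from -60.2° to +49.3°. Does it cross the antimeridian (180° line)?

No

Signed shortest Δλ = ((49.3 − -60.2 + 180) mod 360) − 180 = 109.5°.
Going east by 109.5° from -60.2° reaches +49.3° without touching 180°.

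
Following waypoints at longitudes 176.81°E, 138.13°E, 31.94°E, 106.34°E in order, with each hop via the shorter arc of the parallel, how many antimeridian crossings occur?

Leg 1: +176.81° → +138.13°, shortest Δλ = -38.68° (west) — does not cross 180°.
Leg 2: +138.13° → +31.94°, shortest Δλ = -106.19° (west) — does not cross 180°.
Leg 3: +31.94° → +106.34°, shortest Δλ = 74.4° (east) — does not cross 180°.
Total crossings: 0.

0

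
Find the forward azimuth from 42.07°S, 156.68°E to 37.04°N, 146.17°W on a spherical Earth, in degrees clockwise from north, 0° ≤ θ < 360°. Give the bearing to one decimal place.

Δλ = -146.17 − 156.68 = -302.85°; wrapped into (−180°, 180°]: 57.15°.
θ = atan2( sin Δλ · cos φ₂ , cos φ₁ · sin φ₂ − sin φ₁ · cos φ₂ · cos Δλ )
  = atan2(0.67058, 0.73727) = 42.288° → normalised to [0°, 360°): 42.288°.

42.3°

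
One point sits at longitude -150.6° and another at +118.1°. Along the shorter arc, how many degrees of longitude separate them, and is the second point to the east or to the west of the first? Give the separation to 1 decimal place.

91.3° west

Raw difference: 118.1 − -150.6 = 268.7°.
Normalise into (−180°, 180°]: 268.7° − 360° = -91.3°.
Negative ⇒ the second point lies to the west; separation 91.3°.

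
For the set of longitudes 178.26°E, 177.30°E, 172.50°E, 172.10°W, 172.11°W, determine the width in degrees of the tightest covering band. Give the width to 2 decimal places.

15.40°

Sort the longitudes: -172.11°, -172.10°, +172.50°, +177.30°, +178.26°.
Eastward gaps between consecutive values (wrapping around): 0.01°, 344.60°, 4.80°, 0.96°, 9.63°.
Largest gap = 344.60° ⇒ minimal covering band is its complement: 360° − 344.60° = 15.40°.
Band runs from +172.50° eastward to -172.10°, crossing the antimeridian.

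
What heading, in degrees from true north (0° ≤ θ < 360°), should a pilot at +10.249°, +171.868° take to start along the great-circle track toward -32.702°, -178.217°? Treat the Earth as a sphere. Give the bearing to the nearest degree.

168°

Δλ = -178.217 − 171.868 = -350.085°; wrapped into (−180°, 180°]: 9.915°.
θ = atan2( sin Δλ · cos φ₂ , cos φ₁ · sin φ₂ − sin φ₁ · cos φ₂ · cos Δλ )
  = atan2(0.14489, -0.67914) = 167.956° → normalised to [0°, 360°): 167.956°.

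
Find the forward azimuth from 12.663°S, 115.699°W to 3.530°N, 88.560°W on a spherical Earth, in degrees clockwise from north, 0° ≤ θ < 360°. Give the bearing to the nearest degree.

61°

Δλ = -88.560 − -115.699 = 27.139°.
θ = atan2( sin Δλ · cos φ₂ , cos φ₁ · sin φ₂ − sin φ₁ · cos φ₂ · cos Δλ )
  = atan2(0.45529, 0.25478) = 60.768° → normalised to [0°, 360°): 60.768°.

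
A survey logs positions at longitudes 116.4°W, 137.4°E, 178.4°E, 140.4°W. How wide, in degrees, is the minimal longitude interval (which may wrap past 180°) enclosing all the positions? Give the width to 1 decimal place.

Sort the longitudes: -140.4°, -116.4°, +137.4°, +178.4°.
Eastward gaps between consecutive values (wrapping around): 24.0°, 253.8°, 41.0°, 41.2°.
Largest gap = 253.8° ⇒ minimal covering band is its complement: 360° − 253.8° = 106.2°.
Band runs from +137.4° eastward to -116.4°, crossing the antimeridian.

106.2°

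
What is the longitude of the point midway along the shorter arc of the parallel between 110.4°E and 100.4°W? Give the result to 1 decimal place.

175.0°W

Signed shortest Δλ from +110.4° to -100.4° is +149.2°.
Midpoint longitude = +110.4° + (+149.2°)/2 = +110.4° + 74.6° = +185.0°.
Normalise into (−180°, 180°]: -175.0°.
(The naïve average (+110.4 + -100.4)/2 = 5.0° is on the wrong side of the globe.)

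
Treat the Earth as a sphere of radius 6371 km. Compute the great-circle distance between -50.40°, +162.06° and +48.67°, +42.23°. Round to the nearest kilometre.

Δλ = 42.23 − 162.06 = -119.83°.
Δφ = 48.67 − -50.40 = 99.07°.
a = sin²(Δφ/2) + cos φ₁ · cos φ₂ · sin²(Δλ/2) = 0.893993.
c = 2·atan2(√a, √(1−a)) = 2.47833 rad → d = 6371·c ≈ 15789.42 km.

15789 km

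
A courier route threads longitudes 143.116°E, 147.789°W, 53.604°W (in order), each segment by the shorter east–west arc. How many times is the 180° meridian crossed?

1

Leg 1: +143.116° → -147.789°, shortest Δλ = 69.095° (east) — crosses 180°.
Leg 2: -147.789° → -53.604°, shortest Δλ = 94.185° (east) — does not cross 180°.
Total crossings: 1.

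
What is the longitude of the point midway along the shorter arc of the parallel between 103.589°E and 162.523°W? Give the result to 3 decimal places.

150.533°E

Signed shortest Δλ from +103.589° to -162.523° is +93.888°.
Midpoint longitude = +103.589° + (+93.888°)/2 = +103.589° + 46.944° = +150.533°.
(The naïve average (+103.589 + -162.523)/2 = -29.467° is on the wrong side of the globe.)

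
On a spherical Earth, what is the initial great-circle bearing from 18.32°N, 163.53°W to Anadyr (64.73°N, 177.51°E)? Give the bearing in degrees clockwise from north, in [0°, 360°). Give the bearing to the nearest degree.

Δλ = 177.51 − -163.53 = 341.04°; wrapped into (−180°, 180°]: -18.96°.
θ = atan2( sin Δλ · cos φ₂ , cos φ₁ · sin φ₂ − sin φ₁ · cos φ₂ · cos Δλ )
  = atan2(-0.13870, 0.73157) = -10.735° → normalised to [0°, 360°): 349.265°.

349°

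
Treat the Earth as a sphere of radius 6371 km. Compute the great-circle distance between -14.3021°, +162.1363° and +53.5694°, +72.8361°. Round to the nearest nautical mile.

6067 nmi

Δλ = 72.8361 − 162.1363 = -89.3002°.
Δφ = 53.5694 − -14.3021 = 67.8715°.
a = sin²(Δφ/2) + cos φ₁ · cos φ₂ · sin²(Δλ/2) = 0.595865.
c = 2·atan2(√a, √(1−a)) = 1.76372 rad → d = 6371·c ≈ 11236.67 km ≈ 6067.31 nmi.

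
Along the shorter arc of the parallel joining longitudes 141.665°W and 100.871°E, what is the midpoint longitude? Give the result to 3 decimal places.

159.603°E

Signed shortest Δλ from -141.665° to +100.871° is -117.464°.
Midpoint longitude = -141.665° + (-117.464°)/2 = -141.665° − 58.732° = -200.397°.
Normalise into (−180°, 180°]: +159.603°.
(The naïve average (-141.665 + +100.871)/2 = -20.397° is on the wrong side of the globe.)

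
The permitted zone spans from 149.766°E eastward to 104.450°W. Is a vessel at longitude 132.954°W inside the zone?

Band width going east from +149.766° to -104.450°: ((-104.450 − 149.766) mod 360) = 105.784°.
Offset of -132.954° east of the west edge: ((-132.954 − 149.766) mod 360) = 77.280°.
77.280° ≤ 105.784° ⇒ inside.

Yes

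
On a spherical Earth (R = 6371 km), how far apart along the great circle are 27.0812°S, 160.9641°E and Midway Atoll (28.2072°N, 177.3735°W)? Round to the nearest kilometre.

Δλ = -177.3735 − 160.9641 = -338.3376°; wrapped into (−180°, 180°]: 21.6624°.
Δφ = 28.2072 − -27.0812 = 55.2884°.
a = sin²(Δφ/2) + cos φ₁ · cos φ₂ · sin²(Δλ/2) = 0.242984.
c = 2·atan2(√a, √(1−a)) = 1.03092 rad → d = 6371·c ≈ 6567.98 km.

6568 km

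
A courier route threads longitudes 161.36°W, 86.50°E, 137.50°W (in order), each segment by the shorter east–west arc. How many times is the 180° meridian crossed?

Leg 1: -161.36° → +86.50°, shortest Δλ = -112.14° (west) — crosses 180°.
Leg 2: +86.50° → -137.50°, shortest Δλ = 136.0° (east) — crosses 180°.
Total crossings: 2.

2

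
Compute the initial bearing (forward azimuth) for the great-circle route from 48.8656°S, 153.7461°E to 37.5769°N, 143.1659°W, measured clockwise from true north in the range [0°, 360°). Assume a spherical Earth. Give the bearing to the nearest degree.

46°

Δλ = -143.1659 − 153.7461 = -296.9120°; wrapped into (−180°, 180°]: 63.0880°.
θ = atan2( sin Δλ · cos φ₂ , cos φ₁ · sin φ₂ − sin φ₁ · cos φ₂ · cos Δλ )
  = atan2(0.70671, 0.67134) = 46.470° → normalised to [0°, 360°): 46.470°.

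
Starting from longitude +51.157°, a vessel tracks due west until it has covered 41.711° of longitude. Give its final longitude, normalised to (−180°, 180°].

Start at +51.157°; shift −41.711° → +9.446°.
+9.446° already lies in (−180°, 180°].

+9.446°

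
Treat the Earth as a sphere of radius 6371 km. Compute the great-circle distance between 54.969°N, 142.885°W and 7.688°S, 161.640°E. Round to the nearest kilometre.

8641 km

Δλ = 161.640 − -142.885 = 304.525°; wrapped into (−180°, 180°]: -55.475°.
Δφ = -7.688 − 54.969 = -62.657°.
a = sin²(Δφ/2) + cos φ₁ · cos φ₂ · sin²(Δλ/2) = 0.393567.
c = 2·atan2(√a, √(1−a)) = 1.35629 rad → d = 6371·c ≈ 8640.91 km.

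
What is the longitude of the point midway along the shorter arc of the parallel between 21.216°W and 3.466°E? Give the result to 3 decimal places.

8.875°W

Signed shortest Δλ from -21.216° to +3.466° is +24.682°.
Midpoint longitude = -21.216° + (+24.682°)/2 = -21.216° + 12.341° = -8.875°.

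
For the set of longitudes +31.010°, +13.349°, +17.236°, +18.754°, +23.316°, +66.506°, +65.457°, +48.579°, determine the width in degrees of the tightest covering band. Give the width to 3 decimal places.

Sort the longitudes: +13.349°, +17.236°, +18.754°, +23.316°, +31.010°, +48.579°, +65.457°, +66.506°.
Eastward gaps between consecutive values (wrapping around): 3.887°, 1.518°, 4.562°, 7.694°, 17.569°, 16.878°, 1.049°, 306.843°.
Largest gap = 306.843° ⇒ minimal covering band is its complement: 360° − 306.843° = 53.157°.
Band runs from +13.349° eastward to +66.506°.

53.157°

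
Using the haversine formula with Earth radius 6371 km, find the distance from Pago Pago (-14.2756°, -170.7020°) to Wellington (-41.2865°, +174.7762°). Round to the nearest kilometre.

Δλ = 174.7762 − -170.7020 = 345.4782°; wrapped into (−180°, 180°]: -14.5218°.
Δφ = -41.2865 − -14.2756 = -27.0109°.
a = sin²(Δφ/2) + cos φ₁ · cos φ₂ · sin²(Δλ/2) = 0.066172.
c = 2·atan2(√a, √(1−a)) = 0.52033 rad → d = 6371·c ≈ 3315.02 km.

3315 km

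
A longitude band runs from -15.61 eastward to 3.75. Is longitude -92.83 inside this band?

No

Band width going east from -15.61° to +3.75°: ((3.75 − -15.61) mod 360) = 19.36°.
Offset of -92.83° east of the west edge: ((-92.83 − -15.61) mod 360) = 282.78°.
282.78° > 19.36° ⇒ outside.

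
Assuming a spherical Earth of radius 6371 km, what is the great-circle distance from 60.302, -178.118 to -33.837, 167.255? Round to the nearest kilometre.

Δλ = 167.255 − -178.118 = 345.373°; wrapped into (−180°, 180°]: -14.627°.
Δφ = -33.837 − 60.302 = -94.139°.
a = sin²(Δφ/2) + cos φ₁ · cos φ₂ · sin²(Δλ/2) = 0.542757.
c = 2·atan2(√a, √(1−a)) = 1.65641 rad → d = 6371·c ≈ 10553.02 km.

10553 km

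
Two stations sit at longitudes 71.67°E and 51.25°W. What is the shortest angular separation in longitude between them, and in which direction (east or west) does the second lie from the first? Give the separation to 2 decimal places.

122.92° west

Raw difference: -51.25 − 71.67 = -122.92°.
Normalise into (−180°, 180°]: -122.92° stays -122.92°.
Negative ⇒ the second point lies to the west; separation 122.92°.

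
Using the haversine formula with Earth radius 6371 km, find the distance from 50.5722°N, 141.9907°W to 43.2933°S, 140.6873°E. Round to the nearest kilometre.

Δλ = 140.6873 − -141.9907 = 282.6780°; wrapped into (−180°, 180°]: -77.3220°.
Δφ = -43.2933 − 50.5722 = -93.8655°.
a = sin²(Δφ/2) + cos φ₁ · cos φ₂ · sin²(Δλ/2) = 0.714112.
c = 2·atan2(√a, √(1−a)) = 2.01332 rad → d = 6371·c ≈ 12826.88 km.

12827 km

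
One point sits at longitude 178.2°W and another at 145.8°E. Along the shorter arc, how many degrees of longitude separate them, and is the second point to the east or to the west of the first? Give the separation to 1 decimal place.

Raw difference: 145.8 − -178.2 = 324.0°.
Normalise into (−180°, 180°]: 324.0° − 360° = -36.0°.
Negative ⇒ the second point lies to the west; separation 36.0°.

36.0° west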